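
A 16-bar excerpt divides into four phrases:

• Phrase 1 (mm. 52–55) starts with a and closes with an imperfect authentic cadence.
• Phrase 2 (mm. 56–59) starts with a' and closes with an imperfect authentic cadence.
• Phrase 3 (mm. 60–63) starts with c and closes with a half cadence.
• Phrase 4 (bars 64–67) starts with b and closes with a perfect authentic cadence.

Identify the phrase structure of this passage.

Four phrases in two halves: the first half (mm. 52-59) ends with an imperfect authentic cadence, the second (mm. 60–67) with a perfect authentic cadence — a large antecedent–consequent pair, i.e. a double period.
Phrase 3 begins with different material from phrase 1, making it contrasting.

contrasting double period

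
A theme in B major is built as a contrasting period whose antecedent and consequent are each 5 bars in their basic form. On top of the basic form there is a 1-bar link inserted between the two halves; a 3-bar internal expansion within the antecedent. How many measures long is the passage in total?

Basic contrasting period: 5 + 5 = 10 bars.
10 (basic form) + 1 (link) + 3 (internal expansion) = 14.

14 measures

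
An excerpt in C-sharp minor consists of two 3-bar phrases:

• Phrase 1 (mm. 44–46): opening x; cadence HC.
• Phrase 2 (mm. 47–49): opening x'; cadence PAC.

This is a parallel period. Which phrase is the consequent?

The phrase ending with the weaker cadence (half cadence) is the antecedent; the one ending more conclusively (perfect authentic cadence) is the consequent. The consequent is phrase 2.

phrase 2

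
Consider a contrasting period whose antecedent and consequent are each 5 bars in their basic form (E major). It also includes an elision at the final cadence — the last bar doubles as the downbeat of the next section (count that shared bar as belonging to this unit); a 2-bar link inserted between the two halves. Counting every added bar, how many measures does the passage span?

12 measures

Basic contrasting period: 5 + 5 = 10 bars.
10 (basic form) + 2 (link) = 12.
The elision shares a bar with the next section but does not change this unit's count.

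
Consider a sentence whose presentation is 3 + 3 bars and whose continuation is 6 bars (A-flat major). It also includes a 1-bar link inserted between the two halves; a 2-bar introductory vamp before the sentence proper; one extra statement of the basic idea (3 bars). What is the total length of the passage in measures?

Basic sentence: 3 + 3 + 6 = 12 bars.
12 (basic form) + 1 (link) + 2 (introduction) + 3 (extra statement) = 18.

18 measures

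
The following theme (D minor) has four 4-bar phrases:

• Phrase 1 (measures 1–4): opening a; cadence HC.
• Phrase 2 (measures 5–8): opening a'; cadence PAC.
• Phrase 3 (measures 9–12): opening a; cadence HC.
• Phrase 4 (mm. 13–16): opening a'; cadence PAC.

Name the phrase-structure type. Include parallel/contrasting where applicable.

The cadence pattern HC–PAC–HC–PAC is weak–strong twice, and phrases 3–4 restate phrases 1–2: a period heard twice, not a double period (which would end weakly at phrase 2).

repeated period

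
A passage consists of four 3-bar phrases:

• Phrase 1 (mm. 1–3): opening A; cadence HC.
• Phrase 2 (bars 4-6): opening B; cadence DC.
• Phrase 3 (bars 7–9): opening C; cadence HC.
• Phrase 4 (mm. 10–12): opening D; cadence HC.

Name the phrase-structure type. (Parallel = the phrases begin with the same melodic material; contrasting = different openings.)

phrase group

Phrase 4 ends with a half cadence, no stronger than phrase 2's deceptive cadence, so the four phrases do not form a double period; nor do phrases 3–4 duplicate 1–2, so it is not a repeated period. With no phrase reaching a conclusive cadence, the passage is a phrase group.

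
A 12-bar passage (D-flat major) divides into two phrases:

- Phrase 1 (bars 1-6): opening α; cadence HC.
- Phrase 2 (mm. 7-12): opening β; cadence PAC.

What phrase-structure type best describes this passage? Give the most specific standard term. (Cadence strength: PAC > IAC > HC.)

contrasting period

Phrase 1 ends with a half cadence (weaker) and phrase 2 with a perfect authentic cadence (stronger): antecedent + consequent = a period.
The two phrases open with different material (α / β), so the period is contrasting.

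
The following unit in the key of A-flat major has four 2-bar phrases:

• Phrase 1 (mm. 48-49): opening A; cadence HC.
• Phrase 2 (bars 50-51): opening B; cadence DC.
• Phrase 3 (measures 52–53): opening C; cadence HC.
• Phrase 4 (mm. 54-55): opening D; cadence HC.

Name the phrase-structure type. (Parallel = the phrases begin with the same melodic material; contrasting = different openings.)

Phrase 4 ends with a half cadence, no stronger than phrase 2's deceptive cadence, so the four phrases do not form a double period; nor do phrases 3–4 duplicate 1–2, so it is not a repeated period. With no phrase reaching a conclusive cadence, the passage is a phrase group.

phrase group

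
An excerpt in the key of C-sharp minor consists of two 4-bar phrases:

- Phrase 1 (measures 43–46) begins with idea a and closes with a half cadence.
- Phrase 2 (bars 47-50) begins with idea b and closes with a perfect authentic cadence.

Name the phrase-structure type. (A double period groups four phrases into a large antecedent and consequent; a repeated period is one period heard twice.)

contrasting period

Phrase 1 ends with a half cadence (weaker) and phrase 2 with a perfect authentic cadence (stronger): antecedent + consequent = a period.
The two phrases open with different material (a / b), so the period is contrasting.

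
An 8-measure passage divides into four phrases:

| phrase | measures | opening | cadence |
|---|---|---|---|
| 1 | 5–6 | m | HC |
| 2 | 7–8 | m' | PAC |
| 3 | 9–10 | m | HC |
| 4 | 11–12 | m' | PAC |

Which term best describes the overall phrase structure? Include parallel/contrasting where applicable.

repeated period

The cadence pattern HC–PAC–HC–PAC is weak–strong twice, and phrases 3–4 restate phrases 1–2: a period heard twice, not a double period (which would end weakly at phrase 2).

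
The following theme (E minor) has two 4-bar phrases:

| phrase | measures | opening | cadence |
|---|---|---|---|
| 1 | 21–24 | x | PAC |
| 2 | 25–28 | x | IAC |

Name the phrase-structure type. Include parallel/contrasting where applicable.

The second phrase closes with an imperfect authentic cadence, which is not stronger than the first phrase's perfect authentic cadence; without a weak→strong cadential pair there is no antecedent–consequent relationship, so this is a phrase group rather than a period.

phrase group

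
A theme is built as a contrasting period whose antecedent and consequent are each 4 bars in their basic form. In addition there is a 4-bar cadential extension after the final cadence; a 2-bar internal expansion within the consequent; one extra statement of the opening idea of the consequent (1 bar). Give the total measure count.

Basic contrasting period: 4 + 4 = 8 bars.
8 (basic form) + 4 (cadential extension) + 2 (internal expansion) + 1 (extra statement) = 15.

15 measures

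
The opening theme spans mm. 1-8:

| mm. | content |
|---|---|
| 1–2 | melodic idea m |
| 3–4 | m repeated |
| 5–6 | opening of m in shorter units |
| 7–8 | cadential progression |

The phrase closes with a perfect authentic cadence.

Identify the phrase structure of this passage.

sentence

Basic idea (mm. 1–2) + its repetition (bars 3–4) form the presentation; fragmentation and cadence (bars 5–8) form the continuation — the 8-bar whole is a sentence.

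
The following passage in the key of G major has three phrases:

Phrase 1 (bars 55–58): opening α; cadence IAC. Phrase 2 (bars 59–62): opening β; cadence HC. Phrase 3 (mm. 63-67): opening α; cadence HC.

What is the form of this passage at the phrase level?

phrase group

The final phrase closes with a half cadence, which is not stronger than the preceding half cadence; the 3 phrases lack an overall antecedent–consequent design and so form a phrase group.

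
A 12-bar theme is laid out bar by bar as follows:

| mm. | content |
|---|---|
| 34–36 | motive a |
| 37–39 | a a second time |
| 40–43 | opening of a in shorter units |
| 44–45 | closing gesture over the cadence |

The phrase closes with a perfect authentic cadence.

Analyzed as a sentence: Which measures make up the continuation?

After the presentation (measures 34-39), the continuation covers the fragmentation through the cadence: bars 40–45.

measures 40–45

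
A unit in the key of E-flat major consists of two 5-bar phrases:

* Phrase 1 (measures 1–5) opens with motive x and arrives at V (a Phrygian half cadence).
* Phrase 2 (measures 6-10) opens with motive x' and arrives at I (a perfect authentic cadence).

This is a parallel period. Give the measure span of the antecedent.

measures 1–5

The phrase ending with the weaker cadence (Phrygian half cadence) is the antecedent; the one ending more conclusively (perfect authentic cadence) is the consequent. The antecedent is measures 1–5.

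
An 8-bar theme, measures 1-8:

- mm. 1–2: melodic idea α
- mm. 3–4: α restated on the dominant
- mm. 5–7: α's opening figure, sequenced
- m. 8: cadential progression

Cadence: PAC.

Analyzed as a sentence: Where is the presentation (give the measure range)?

The presentation of a sentence is the basic idea (measures 1–2) plus its repetition (mm. 3–4); the presentation is therefore mm. 1–4.

measures 1–4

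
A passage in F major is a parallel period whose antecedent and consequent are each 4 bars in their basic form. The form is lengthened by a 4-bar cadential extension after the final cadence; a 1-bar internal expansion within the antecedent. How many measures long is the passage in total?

Basic parallel period: 4 + 4 = 8 bars.
8 (basic form) + 4 (cadential extension) + 1 (internal expansion) = 13.

13 measures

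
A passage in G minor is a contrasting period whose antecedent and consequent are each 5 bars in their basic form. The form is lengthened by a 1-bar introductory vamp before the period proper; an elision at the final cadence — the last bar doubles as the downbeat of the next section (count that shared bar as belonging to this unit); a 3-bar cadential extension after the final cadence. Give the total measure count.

14 measures

Basic contrasting period: 5 + 5 = 10 bars.
10 (basic form) + 1 (introduction) + 3 (cadential extension) = 14.
The elision shares a bar with the next section but does not change this unit's count.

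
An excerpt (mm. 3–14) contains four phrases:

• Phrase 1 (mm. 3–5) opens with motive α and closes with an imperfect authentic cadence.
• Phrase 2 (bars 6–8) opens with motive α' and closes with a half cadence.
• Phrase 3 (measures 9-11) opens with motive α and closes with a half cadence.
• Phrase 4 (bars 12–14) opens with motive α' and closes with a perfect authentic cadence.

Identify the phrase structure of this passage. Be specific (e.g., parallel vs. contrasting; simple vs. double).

parallel double period

Four phrases in two halves: the first half (bars 3-8) ends with a half cadence, the second (bars 9–14) with a perfect authentic cadence — a large antecedent–consequent pair, i.e. a double period.
Phrase 3 begins with the same material as phrase 1, making it parallel.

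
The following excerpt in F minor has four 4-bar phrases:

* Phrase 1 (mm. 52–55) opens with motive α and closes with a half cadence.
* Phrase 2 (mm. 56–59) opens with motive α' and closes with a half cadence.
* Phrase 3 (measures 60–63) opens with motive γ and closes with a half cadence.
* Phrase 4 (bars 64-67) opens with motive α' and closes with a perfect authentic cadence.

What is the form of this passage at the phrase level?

Four phrases in two halves: the first half (mm. 52–59) ends with a half cadence, the second (measures 60-67) with a perfect authentic cadence — a large antecedent–consequent pair, i.e. a double period.
Phrase 3 begins with different material from phrase 1, making it contrasting.

contrasting double period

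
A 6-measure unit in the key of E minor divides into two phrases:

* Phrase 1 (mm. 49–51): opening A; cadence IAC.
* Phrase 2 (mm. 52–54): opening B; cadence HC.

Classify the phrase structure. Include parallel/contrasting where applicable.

phrase group

The second phrase closes with a half cadence, which is not stronger than the first phrase's imperfect authentic cadence; without a weak→strong cadential pair there is no antecedent–consequent relationship, so this is a phrase group rather than a period.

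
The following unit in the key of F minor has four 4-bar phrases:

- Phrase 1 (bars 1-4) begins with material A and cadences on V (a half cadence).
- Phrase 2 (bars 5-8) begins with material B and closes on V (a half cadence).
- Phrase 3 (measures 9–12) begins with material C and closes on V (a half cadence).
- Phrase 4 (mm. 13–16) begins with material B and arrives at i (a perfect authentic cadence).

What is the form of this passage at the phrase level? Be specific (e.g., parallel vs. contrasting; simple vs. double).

Four phrases in two halves: the first half (bars 1–8) ends with a half cadence, the second (measures 9–16) with a perfect authentic cadence — a large antecedent–consequent pair, i.e. a double period.
Phrase 3 begins with different material from phrase 1, making it contrasting.

contrasting double period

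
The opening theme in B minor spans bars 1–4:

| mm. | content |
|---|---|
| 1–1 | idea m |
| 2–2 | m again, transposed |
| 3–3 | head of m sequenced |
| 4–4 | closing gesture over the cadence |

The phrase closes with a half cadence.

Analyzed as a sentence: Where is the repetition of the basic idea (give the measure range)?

The presentation of a sentence is the basic idea (measure 1) plus its repetition (m. 2); the repetition of the basic idea is therefore m. 2.

measures 2–2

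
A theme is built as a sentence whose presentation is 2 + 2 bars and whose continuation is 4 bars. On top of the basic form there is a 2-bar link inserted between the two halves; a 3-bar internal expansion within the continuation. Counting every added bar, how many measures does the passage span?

13 measures

Basic sentence: 2 + 2 + 4 = 8 bars.
8 (basic form) + 2 (link) + 3 (internal expansion) = 13.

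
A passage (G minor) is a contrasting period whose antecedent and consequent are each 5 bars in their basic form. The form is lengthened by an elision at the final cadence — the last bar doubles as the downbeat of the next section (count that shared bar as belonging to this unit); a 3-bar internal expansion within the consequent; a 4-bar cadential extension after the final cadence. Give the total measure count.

Basic contrasting period: 5 + 5 = 10 bars.
10 (basic form) + 3 (internal expansion) + 4 (cadential extension) = 17.
The elision shares a bar with the next section but does not change this unit's count.

17 measures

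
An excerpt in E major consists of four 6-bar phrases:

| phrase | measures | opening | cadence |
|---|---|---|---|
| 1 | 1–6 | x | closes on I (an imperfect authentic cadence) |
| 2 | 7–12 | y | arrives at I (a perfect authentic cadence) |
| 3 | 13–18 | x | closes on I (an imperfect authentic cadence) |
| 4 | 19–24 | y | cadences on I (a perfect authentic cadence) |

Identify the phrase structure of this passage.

The cadence pattern IAC–PAC–IAC–PAC is weak–strong twice, and phrases 3–4 restate phrases 1–2: a period heard twice, not a double period (which would end weakly at phrase 2).

repeated period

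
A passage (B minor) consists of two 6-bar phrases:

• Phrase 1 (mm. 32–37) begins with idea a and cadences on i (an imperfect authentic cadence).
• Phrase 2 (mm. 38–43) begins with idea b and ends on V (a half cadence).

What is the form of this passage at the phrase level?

The second phrase closes with a half cadence, which is not stronger than the first phrase's imperfect authentic cadence; without a weak→strong cadential pair there is no antecedent–consequent relationship, so this is a phrase group rather than a period.

phrase group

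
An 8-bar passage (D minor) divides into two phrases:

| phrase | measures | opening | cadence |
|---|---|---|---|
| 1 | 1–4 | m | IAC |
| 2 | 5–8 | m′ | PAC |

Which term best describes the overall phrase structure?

Phrase 1 ends with an imperfect authentic cadence (weaker) and phrase 2 with a perfect authentic cadence (stronger): antecedent + consequent = a period.
The two phrases open with the same material (m / m′), so the period is parallel.

parallel period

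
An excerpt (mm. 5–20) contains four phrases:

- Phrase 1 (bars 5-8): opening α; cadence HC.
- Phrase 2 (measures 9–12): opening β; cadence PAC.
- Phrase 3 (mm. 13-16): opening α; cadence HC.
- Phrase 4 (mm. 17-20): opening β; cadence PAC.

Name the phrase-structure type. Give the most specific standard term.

The cadence pattern HC–PAC–HC–PAC is weak–strong twice, and phrases 3–4 restate phrases 1–2: a period heard twice, not a double period (which would end weakly at phrase 2).

repeated period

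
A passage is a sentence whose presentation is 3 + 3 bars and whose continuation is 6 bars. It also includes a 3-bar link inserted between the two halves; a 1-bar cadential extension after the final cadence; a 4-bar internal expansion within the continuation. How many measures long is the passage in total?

Basic sentence: 3 + 3 + 6 = 12 bars.
12 (basic form) + 3 (link) + 1 (cadential extension) + 4 (internal expansion) = 20.

20 measures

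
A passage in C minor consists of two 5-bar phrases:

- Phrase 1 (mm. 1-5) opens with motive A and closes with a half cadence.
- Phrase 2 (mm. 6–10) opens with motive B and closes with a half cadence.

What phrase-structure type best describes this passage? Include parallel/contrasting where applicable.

phrase group

The second phrase closes with a half cadence, which is not stronger than the first phrase's half cadence; without a weak→strong cadential pair there is no antecedent–consequent relationship, so this is a phrase group rather than a period.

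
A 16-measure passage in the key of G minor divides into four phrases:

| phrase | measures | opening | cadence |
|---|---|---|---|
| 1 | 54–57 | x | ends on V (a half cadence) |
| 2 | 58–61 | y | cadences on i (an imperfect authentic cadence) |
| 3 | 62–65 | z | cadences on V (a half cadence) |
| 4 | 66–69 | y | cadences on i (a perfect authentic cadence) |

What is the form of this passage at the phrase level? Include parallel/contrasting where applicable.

contrasting double period

Four phrases in two halves: the first half (measures 54–61) ends with an imperfect authentic cadence, the second (mm. 62–69) with a perfect authentic cadence — a large antecedent–consequent pair, i.e. a double period.
Phrase 3 begins with different material from phrase 1, making it contrasting.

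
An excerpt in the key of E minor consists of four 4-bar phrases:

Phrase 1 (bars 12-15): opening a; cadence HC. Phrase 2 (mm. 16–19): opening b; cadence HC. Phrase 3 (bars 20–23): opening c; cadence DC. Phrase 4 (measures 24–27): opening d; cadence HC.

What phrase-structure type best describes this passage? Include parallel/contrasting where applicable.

Phrase 4 ends with a half cadence, no stronger than phrase 2's half cadence, so the four phrases do not form a double period; nor do phrases 3–4 duplicate 1–2, so it is not a repeated period. With no phrase reaching a conclusive cadence, the passage is a phrase group.

phrase group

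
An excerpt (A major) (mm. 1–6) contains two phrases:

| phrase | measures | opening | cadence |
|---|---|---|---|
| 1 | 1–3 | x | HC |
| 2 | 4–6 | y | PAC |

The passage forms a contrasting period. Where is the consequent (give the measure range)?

The antecedent is the phrase ending with the weaker cadence (half cadence, phrase 1) and the consequent the one ending more conclusively (perfect authentic cadence, phrase 2); the consequent is measures 4–6.

measures 4–6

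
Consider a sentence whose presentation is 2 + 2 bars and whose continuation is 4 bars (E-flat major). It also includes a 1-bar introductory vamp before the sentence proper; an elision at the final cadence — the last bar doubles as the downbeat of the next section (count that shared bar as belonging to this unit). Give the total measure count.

Basic sentence: 2 + 2 + 4 = 8 bars.
8 (basic form) + 1 (introduction) = 9.
The elision shares a bar with the next section but does not change this unit's count.

9 measures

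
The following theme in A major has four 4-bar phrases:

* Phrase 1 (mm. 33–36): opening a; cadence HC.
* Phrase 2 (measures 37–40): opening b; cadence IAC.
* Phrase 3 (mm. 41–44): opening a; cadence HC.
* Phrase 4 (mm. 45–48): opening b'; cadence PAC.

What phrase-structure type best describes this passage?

parallel double period

Four phrases in two halves: the first half (bars 33-40) ends with an imperfect authentic cadence, the second (mm. 41–48) with a perfect authentic cadence — a large antecedent–consequent pair, i.e. a double period.
Phrase 3 begins with the same material as phrase 1, making it parallel.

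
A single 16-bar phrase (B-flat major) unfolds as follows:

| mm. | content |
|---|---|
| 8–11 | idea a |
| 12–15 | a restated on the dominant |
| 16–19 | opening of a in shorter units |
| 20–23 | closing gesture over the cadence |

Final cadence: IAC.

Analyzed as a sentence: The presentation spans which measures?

The presentation of a sentence is the basic idea (mm. 8–11) plus its repetition (mm. 12–15); the presentation is therefore mm. 8–15.

measures 8–15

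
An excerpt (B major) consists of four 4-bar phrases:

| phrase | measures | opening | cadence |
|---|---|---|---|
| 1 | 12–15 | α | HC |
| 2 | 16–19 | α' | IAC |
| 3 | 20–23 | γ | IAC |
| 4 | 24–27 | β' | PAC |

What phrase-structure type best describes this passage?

Four phrases in two halves: the first half (mm. 12–19) ends with an imperfect authentic cadence, the second (measures 20-27) with a perfect authentic cadence — a large antecedent–consequent pair, i.e. a double period.
Phrase 3 begins with different material from phrase 1, making it contrasting.

contrasting double period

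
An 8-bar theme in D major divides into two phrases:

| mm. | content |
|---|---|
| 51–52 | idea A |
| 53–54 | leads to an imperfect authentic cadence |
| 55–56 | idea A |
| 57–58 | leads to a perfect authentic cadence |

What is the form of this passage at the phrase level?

Phrase 1 ends with an imperfect authentic cadence (weaker) and phrase 2 with a perfect authentic cadence (stronger): antecedent + consequent = a period.
The two phrases open with the same material (A / A), so the period is parallel.

parallel period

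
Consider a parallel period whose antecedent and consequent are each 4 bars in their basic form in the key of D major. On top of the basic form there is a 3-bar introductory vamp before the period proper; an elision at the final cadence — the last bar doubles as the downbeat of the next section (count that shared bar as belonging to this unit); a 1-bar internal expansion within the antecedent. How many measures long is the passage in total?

Basic parallel period: 4 + 4 = 8 bars.
8 (basic form) + 3 (introduction) + 1 (internal expansion) = 12.
The elision shares a bar with the next section but does not change this unit's count.

12 measures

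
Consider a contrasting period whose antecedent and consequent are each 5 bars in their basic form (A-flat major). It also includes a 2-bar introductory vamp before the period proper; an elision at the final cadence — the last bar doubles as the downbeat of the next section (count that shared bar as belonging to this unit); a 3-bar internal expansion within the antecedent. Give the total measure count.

15 measures

Basic contrasting period: 5 + 5 = 10 bars.
10 (basic form) + 2 (introduction) + 3 (internal expansion) = 15.
The elision shares a bar with the next section but does not change this unit's count.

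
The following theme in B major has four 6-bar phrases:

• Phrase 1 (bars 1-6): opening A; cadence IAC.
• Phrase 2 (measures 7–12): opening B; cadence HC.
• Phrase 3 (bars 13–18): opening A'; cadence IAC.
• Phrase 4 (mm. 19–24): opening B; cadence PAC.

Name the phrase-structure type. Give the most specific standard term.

Four phrases in two halves: the first half (mm. 1–12) ends with a half cadence, the second (measures 13–24) with a perfect authentic cadence — a large antecedent–consequent pair, i.e. a double period.
Phrase 3 begins with the same material as phrase 1, making it parallel.

parallel double period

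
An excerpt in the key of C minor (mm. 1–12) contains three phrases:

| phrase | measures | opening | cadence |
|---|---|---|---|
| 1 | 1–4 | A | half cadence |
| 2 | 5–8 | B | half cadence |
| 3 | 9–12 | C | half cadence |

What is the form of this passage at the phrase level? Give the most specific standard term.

phrase group

The final phrase closes with a half cadence, which is not stronger than the preceding half cadence; the 3 phrases lack an overall antecedent–consequent design and so form a phrase group.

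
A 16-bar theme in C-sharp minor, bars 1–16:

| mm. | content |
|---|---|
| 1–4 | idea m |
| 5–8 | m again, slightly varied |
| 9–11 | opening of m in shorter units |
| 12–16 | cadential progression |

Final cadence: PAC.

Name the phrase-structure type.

sentence

Basic idea (mm. 1–4) + its repetition (bars 5–8) form the presentation; fragmentation and cadence (measures 9–16) form the continuation — the 16-bar whole is a sentence.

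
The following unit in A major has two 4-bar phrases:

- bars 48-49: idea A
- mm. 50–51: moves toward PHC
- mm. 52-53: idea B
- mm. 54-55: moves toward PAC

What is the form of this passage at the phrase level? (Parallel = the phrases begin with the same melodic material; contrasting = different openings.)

Phrase 1 ends with a Phrygian half cadence (weaker) and phrase 2 with a perfect authentic cadence (stronger): antecedent + consequent = a period.
The two phrases open with different material (A / B), so the period is contrasting.

contrasting period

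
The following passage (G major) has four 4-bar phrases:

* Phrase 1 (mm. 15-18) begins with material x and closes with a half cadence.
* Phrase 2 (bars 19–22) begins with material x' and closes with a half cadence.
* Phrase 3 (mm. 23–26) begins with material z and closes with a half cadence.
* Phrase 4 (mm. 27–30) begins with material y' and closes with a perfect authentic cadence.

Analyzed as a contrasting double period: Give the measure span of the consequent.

measures 23–30

In a double period the four phrases pair into a large antecedent (phrases 1–2, ending half cadence) and a large consequent (phrases 3–4, ending perfect authentic cadence). The consequent spans mm. 23-30.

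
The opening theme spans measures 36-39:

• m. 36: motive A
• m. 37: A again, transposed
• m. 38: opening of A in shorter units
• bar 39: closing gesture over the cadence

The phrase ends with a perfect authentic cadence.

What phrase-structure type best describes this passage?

sentence

Basic idea (m. 36) + its repetition (measure 37) form the presentation; fragmentation and cadence (mm. 38–39) form the continuation — the 4-bar whole is a sentence.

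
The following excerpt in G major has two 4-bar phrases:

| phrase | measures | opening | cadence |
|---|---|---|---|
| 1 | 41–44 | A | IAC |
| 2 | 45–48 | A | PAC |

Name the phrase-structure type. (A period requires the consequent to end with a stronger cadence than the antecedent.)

parallel period

Phrase 1 ends with an imperfect authentic cadence (weaker) and phrase 2 with a perfect authentic cadence (stronger): antecedent + consequent = a period.
The two phrases open with the same material (A / A), so the period is parallel.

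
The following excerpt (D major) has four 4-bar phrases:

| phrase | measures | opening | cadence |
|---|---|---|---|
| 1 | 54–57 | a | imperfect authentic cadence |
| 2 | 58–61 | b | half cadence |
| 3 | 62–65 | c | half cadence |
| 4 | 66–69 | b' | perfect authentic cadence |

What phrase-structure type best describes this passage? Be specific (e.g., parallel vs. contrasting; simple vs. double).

contrasting double period

Four phrases in two halves: the first half (mm. 54–61) ends with a half cadence, the second (measures 62-69) with a perfect authentic cadence — a large antecedent–consequent pair, i.e. a double period.
Phrase 3 begins with different material from phrase 1, making it contrasting.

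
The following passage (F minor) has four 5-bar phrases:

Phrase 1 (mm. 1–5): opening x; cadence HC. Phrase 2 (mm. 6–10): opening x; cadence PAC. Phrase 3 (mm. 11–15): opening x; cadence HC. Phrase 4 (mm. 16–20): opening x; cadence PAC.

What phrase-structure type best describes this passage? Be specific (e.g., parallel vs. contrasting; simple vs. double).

The cadence pattern HC–PAC–HC–PAC is weak–strong twice, and phrases 3–4 restate phrases 1–2: a period heard twice, not a double period (which would end weakly at phrase 2).

repeated period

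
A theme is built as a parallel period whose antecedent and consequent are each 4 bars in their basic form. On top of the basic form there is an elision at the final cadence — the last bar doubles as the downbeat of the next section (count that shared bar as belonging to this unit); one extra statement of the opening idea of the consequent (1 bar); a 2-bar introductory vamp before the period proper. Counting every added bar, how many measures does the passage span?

Basic parallel period: 4 + 4 = 8 bars.
8 (basic form) + 1 (extra statement) + 2 (introduction) = 11.
The elision shares a bar with the next section but does not change this unit's count.

11 measures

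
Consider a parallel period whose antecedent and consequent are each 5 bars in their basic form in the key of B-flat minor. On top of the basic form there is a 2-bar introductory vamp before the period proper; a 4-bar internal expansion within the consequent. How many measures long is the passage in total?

16 measures

Basic parallel period: 5 + 5 = 10 bars.
10 (basic form) + 2 (introduction) + 4 (internal expansion) = 16.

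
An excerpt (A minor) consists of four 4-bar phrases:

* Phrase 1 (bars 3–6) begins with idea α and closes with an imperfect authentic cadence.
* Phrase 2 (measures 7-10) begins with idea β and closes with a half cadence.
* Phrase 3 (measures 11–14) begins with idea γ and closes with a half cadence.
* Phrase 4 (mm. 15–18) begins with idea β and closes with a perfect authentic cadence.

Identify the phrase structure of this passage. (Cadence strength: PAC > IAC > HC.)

Four phrases in two halves: the first half (bars 3–10) ends with a half cadence, the second (mm. 11–18) with a perfect authentic cadence — a large antecedent–consequent pair, i.e. a double period.
Phrase 3 begins with different material from phrase 1, making it contrasting.

contrasting double period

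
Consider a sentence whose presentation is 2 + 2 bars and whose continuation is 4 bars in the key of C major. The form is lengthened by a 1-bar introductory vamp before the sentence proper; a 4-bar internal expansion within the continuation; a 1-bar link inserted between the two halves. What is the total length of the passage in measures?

Basic sentence: 2 + 2 + 4 = 8 bars.
8 (basic form) + 1 (introduction) + 4 (internal expansion) + 1 (link) = 14.

14 measures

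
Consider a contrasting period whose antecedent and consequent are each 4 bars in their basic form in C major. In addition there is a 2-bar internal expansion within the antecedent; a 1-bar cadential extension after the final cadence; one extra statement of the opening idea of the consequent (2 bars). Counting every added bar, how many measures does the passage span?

13 measures

Basic contrasting period: 4 + 4 = 8 bars.
8 (basic form) + 2 (internal expansion) + 1 (cadential extension) + 2 (extra statement) = 13.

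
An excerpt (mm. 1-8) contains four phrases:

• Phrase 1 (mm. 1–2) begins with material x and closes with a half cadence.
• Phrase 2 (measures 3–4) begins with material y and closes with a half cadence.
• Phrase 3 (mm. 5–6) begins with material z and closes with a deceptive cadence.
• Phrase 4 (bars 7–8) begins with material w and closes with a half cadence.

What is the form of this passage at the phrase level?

phrase group

Phrase 4 ends with a half cadence, no stronger than phrase 2's half cadence, so the four phrases do not form a double period; nor do phrases 3–4 duplicate 1–2, so it is not a repeated period. With no phrase reaching a conclusive cadence, the passage is a phrase group.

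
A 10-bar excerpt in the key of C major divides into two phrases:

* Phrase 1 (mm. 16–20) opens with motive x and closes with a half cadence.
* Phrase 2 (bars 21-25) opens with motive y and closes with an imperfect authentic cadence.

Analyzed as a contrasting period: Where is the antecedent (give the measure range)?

measures 16–20

The antecedent is the phrase ending with the weaker cadence (half cadence, phrase 1) and the consequent the one ending more conclusively (imperfect authentic cadence, phrase 2); the antecedent is mm. 16–20.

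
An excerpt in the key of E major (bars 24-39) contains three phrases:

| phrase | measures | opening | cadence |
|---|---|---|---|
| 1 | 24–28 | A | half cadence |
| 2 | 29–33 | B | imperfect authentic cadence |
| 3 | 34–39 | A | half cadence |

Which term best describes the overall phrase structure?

The final phrase closes with a half cadence, which is not stronger than the preceding imperfect authentic cadence; the 3 phrases lack an overall antecedent–consequent design and so form a phrase group.

phrase group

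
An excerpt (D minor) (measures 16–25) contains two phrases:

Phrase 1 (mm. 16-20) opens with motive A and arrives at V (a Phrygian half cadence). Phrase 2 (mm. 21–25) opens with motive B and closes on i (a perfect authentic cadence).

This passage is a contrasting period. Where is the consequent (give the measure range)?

The antecedent is the phrase ending with the weaker cadence (Phrygian half cadence, phrase 1) and the consequent the one ending more conclusively (perfect authentic cadence, phrase 2); the consequent is mm. 21–25.

measures 21–25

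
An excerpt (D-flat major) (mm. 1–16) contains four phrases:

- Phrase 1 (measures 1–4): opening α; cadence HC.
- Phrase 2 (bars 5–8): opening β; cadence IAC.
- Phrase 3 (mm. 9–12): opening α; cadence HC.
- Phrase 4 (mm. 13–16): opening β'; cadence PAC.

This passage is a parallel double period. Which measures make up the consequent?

measures 9–16

In a double period the four phrases pair into a large antecedent (phrases 1–2, ending imperfect authentic cadence) and a large consequent (phrases 3–4, ending perfect authentic cadence). The consequent spans measures 9–16.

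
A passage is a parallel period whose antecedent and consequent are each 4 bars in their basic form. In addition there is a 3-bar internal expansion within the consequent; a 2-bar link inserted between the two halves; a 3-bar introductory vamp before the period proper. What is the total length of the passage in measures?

16 measures

Basic parallel period: 4 + 4 = 8 bars.
8 (basic form) + 3 (internal expansion) + 2 (link) + 3 (introduction) = 16.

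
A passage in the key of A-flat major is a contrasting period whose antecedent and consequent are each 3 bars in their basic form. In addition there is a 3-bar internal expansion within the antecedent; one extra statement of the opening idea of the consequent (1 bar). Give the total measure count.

Basic contrasting period: 3 + 3 = 6 bars.
6 (basic form) + 3 (internal expansion) + 1 (extra statement) = 10.

10 measures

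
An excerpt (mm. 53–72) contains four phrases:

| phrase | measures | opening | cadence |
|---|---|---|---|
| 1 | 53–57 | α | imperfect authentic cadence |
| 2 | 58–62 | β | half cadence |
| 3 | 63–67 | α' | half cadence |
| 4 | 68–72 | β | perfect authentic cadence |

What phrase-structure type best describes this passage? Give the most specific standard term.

parallel double period

Four phrases in two halves: the first half (mm. 53-62) ends with a half cadence, the second (mm. 63–72) with a perfect authentic cadence — a large antecedent–consequent pair, i.e. a double period.
Phrase 3 begins with the same material as phrase 1, making it parallel.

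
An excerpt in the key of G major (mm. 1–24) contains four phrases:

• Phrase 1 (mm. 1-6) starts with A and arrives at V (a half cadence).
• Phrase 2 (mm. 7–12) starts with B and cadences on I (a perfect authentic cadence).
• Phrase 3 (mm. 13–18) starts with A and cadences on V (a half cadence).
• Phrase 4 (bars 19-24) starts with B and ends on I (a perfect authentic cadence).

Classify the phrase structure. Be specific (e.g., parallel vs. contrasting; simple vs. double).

The cadence pattern HC–PAC–HC–PAC is weak–strong twice, and phrases 3–4 restate phrases 1–2: a period heard twice, not a double period (which would end weakly at phrase 2).

repeated period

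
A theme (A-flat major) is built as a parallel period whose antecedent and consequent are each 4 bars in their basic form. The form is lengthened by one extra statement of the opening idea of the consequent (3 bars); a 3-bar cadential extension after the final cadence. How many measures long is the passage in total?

Basic parallel period: 4 + 4 = 8 bars.
8 (basic form) + 3 (extra statement) + 3 (cadential extension) = 14.

14 measures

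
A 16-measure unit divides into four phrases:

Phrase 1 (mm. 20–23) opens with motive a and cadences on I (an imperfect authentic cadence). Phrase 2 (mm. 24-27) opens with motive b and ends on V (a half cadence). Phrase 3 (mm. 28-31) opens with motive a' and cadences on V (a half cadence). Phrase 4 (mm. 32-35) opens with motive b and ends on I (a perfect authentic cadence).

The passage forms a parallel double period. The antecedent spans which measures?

measures 20–27

In a double period the four phrases pair into a large antecedent (phrases 1–2, ending half cadence) and a large consequent (phrases 3–4, ending perfect authentic cadence). The antecedent spans mm. 20-27.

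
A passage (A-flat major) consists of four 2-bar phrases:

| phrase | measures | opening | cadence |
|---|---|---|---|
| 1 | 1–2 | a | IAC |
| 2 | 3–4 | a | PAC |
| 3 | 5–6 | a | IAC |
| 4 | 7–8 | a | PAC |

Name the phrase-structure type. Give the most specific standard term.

The cadence pattern IAC–PAC–IAC–PAC is weak–strong twice, and phrases 3–4 restate phrases 1–2: a period heard twice, not a double period (which would end weakly at phrase 2).

repeated period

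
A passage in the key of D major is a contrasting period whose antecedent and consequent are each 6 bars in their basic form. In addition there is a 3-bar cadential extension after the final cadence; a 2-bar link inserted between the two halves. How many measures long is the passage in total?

Basic contrasting period: 6 + 6 = 12 bars.
12 (basic form) + 3 (cadential extension) + 2 (link) = 17.

17 measures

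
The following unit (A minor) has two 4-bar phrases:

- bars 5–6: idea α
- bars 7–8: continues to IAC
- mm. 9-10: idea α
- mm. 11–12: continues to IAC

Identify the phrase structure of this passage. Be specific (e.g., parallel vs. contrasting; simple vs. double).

Both phrases have the same opening (α) and the same cadence (imperfect authentic cadence): the second is a restatement, not a consequent, so this is a repeated phrase rather than a period.

repeated phrase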